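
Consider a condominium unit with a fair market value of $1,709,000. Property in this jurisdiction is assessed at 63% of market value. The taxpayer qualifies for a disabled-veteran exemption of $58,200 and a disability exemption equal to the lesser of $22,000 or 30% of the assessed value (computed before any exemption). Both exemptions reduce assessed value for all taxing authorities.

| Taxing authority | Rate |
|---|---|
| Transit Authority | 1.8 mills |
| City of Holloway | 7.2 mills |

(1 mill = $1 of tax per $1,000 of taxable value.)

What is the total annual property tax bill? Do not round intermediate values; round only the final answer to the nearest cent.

$8,968.23

Assessed value = $1,709,000 × 0.63 = $1,076,670
Disability exemption = min($22,000, 30% × $1,076,670) = min($22,000, $323,001) = $22,000 (dollar cap binds)
Taxable value = $1,076,670 − $58,200 − $22,000 = $996,470
Transit Authority: $996,470 × 0.0018 = $1,793.646
City of Holloway: $996,470 × 0.0072 = $7,174.584
Total = $8,968.23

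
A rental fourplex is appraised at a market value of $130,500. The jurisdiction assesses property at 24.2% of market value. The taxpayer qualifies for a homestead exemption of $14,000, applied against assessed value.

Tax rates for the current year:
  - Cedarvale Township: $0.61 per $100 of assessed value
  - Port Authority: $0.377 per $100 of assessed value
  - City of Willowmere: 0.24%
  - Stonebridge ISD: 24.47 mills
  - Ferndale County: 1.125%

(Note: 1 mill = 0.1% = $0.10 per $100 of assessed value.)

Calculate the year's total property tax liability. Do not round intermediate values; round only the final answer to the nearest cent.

Assessed value = $130,500 × 0.242 = $31,581
Taxable value = $31,581 − $14,000 = $17,581
Cedarvale Township: $17,581 × 0.0061 = $107.2441
Port Authority: $17,581 × 0.00377 = $66.28037
City of Willowmere: $17,581 × 0.0024 = $42.1944
Stonebridge ISD: $17,581 × 0.02447 = $430.20707
Ferndale County: $17,581 × 0.01125 = $197.78625
Total = $843.71219

$843.71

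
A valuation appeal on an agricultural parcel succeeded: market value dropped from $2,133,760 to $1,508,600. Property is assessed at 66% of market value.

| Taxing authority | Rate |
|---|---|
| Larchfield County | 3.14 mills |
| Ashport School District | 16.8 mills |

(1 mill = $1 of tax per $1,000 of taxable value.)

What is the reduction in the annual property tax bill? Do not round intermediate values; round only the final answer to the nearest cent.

$8,227.36

Old assessed value = $2,133,760 × 0.66 = $1,408,281.6
New assessed value = $1,508,600 × 0.66 = $995,676
Combined rate = 0.00314 + 0.0168 = 0.01994
Old tax = $1,408,281.6 × 0.01994 = $28,081.135104
New tax = $995,676 × 0.01994 = $19,853.77944
Reduction = $28,081.135104 − $19,853.77944 = $8,227.355664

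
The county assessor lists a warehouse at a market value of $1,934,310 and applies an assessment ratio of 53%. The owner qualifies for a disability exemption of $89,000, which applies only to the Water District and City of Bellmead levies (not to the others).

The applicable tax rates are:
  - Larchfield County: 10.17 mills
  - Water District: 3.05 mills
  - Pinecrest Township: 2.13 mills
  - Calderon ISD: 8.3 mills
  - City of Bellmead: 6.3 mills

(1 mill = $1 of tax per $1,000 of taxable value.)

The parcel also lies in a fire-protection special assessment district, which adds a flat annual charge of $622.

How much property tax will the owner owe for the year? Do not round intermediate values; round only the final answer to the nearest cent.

$30,494.12

Assessed value = $1,934,310 × 0.53 = $1,025,184.3
Larchfield County: $1,025,184.3 × 0.01017 = $10,426.124331
Water District: ($1,025,184.3 − $89,000) × 0.00305 = $936,184.3 × 0.00305 = $2,855.362115
Pinecrest Township: $1,025,184.3 × 0.00213 = $2,183.642559
Calderon ISD: $1,025,184.3 × 0.0083 = $8,509.02969
City of Bellmead: ($1,025,184.3 − $89,000) × 0.0063 = $936,184.3 × 0.0063 = $5,897.96109
Levies subtotal = $29,872.119785
Total = $29,872.119785 + $622 = $30,494.119785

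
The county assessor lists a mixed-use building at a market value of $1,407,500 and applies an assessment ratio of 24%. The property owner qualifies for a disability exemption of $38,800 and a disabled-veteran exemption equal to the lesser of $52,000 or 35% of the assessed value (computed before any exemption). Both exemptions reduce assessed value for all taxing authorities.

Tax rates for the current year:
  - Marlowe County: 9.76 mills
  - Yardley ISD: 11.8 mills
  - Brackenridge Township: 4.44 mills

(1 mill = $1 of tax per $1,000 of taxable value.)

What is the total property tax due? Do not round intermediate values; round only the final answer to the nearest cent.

Assessed value = $1,407,500 × 0.24 = $337,800
Disabled-veteran exemption = min($52,000, 35% × $337,800) = min($52,000, $118,230) = $52,000 (dollar cap binds)
Taxable value = $337,800 − $38,800 − $52,000 = $247,000
Marlowe County: $247,000 × 0.00976 = $2,410.72
Yardley ISD: $247,000 × 0.0118 = $2,914.6
Brackenridge Township: $247,000 × 0.00444 = $1,096.68
Total = $6,422

$6,422.00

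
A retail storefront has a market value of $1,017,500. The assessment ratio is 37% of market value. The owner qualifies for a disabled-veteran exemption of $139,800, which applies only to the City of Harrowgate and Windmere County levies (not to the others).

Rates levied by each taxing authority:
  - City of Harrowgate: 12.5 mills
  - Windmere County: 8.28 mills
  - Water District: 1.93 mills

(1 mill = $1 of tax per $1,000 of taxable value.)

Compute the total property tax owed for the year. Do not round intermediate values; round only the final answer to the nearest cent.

Assessed value = $1,017,500 × 0.37 = $376,475
City of Harrowgate: ($376,475 − $139,800) × 0.0125 = $236,675 × 0.0125 = $2,958.4375
Windmere County: ($376,475 − $139,800) × 0.00828 = $236,675 × 0.00828 = $1,959.669
Water District: $376,475 × 0.00193 = $726.59675
Total = $5,644.70325

$5,644.70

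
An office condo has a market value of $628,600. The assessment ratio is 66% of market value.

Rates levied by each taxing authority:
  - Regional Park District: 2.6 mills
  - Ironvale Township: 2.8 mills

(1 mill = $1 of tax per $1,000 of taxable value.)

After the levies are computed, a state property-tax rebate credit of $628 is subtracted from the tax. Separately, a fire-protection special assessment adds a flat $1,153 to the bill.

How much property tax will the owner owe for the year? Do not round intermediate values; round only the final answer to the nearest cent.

$2,765.33

Assessed value = $628,600 × 0.66 = $414,876
Regional Park District: $414,876 × 0.0026 = $1,078.6776
Ironvale Township: $414,876 × 0.0028 = $1,161.6528
Levies subtotal = $2,240.3304
After credit = $2,240.3304 − $628 = $1,612.3304
Total = $1,612.3304 + $1,153 = $2,765.3304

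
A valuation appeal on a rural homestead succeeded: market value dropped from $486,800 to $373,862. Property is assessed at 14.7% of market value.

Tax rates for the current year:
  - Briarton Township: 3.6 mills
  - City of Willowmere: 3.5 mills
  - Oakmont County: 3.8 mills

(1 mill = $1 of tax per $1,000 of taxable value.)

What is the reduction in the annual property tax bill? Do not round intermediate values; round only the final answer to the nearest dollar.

$181

Old assessed value = $486,800 × 0.147 = $71,559.6
New assessed value = $373,862 × 0.147 = $54,957.714
Combined rate = 0.0036 + 0.0035 + 0.0038 = 0.0109
Old tax = $71,559.6 × 0.0109 = $779.99964
New tax = $54,957.714 × 0.0109 = $599.0390826
Reduction = $779.99964 − $599.0390826 = $180.9605574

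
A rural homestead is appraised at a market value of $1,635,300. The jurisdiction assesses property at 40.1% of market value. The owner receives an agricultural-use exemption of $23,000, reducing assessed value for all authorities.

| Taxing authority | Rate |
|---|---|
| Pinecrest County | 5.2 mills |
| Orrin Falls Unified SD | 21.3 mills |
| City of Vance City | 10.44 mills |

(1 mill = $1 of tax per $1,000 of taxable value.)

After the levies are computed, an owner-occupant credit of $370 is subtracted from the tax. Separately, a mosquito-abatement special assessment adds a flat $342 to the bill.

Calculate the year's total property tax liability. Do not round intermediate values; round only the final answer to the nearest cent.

Assessed value = $1,635,300 × 0.401 = $655,755.3
Taxable value = $655,755.3 − $23,000 = $632,755.3
Pinecrest County: $632,755.3 × 0.0052 = $3,290.32756
Orrin Falls Unified SD: $632,755.3 × 0.0213 = $13,477.68789
City of Vance City: $632,755.3 × 0.01044 = $6,605.965332
Levies subtotal = $23,373.980782
After credit = $23,373.980782 − $370 = $23,003.980782
Total = $23,003.980782 + $342 = $23,345.980782

$23,345.98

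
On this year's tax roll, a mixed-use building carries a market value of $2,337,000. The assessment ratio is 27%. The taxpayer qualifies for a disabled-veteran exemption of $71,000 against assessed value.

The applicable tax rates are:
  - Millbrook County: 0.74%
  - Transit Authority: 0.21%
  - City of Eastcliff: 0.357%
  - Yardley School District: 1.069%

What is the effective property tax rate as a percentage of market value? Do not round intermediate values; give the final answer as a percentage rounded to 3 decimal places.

Assessed value = $2,337,000 × 0.27 = $630,990
Taxable value = $630,990 − $71,000 = $559,990
Millbrook County: $559,990 × 0.0074 = $4,143.926
Transit Authority: $559,990 × 0.0021 = $1,175.979
City of Eastcliff: $559,990 × 0.00357 = $1,999.1643
Yardley School District: $559,990 × 0.01069 = $5,986.2931
Total tax = $13,305.3624
Effective rate = $13,305.3624 ÷ $2,337,000 = 0.569% of market value

0.569%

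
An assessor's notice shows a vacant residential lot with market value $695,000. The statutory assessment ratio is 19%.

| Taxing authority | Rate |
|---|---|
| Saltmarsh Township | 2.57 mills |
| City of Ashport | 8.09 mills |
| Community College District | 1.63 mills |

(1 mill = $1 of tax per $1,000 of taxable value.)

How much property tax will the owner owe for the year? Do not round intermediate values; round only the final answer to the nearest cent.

Assessed value = $695,000 × 0.19 = $132,050
Saltmarsh Township: $132,050 × 0.00257 = $339.3685
City of Ashport: $132,050 × 0.00809 = $1,068.2845
Community College District: $132,050 × 0.00163 = $215.2415
Total = $339.3685 + $1,068.2845 + $215.2415 = $1,622.8945

$1,622.89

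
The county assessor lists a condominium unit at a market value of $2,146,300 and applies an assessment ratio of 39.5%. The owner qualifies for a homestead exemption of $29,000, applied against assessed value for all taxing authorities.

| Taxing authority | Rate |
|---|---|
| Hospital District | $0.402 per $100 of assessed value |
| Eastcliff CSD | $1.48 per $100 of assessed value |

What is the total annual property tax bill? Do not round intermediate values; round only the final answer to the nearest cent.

Assessed value = $2,146,300 × 0.395 = $847,788.5
Taxable value = $847,788.5 − $29,000 = $818,788.5
Hospital District: $818,788.5 × 0.00402 = $3,291.52977
Eastcliff CSD: $818,788.5 × 0.0148 = $12,118.0698
Total = $3,291.52977 + $12,118.0698 = $15,409.59957

$15,409.60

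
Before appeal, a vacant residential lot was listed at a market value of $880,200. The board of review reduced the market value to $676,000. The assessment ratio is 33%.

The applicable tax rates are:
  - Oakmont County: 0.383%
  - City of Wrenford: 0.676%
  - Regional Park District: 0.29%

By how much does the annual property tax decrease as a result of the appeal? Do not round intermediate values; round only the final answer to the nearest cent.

Old assessed value = $880,200 × 0.33 = $290,466
New assessed value = $676,000 × 0.33 = $223,080
Combined rate = 0.00383 + 0.00676 + 0.0029 = 0.01349
Old tax = $290,466 × 0.01349 = $3,918.38634
New tax = $223,080 × 0.01349 = $3,009.3492
Reduction = $3,918.38634 − $3,009.3492 = $909.03714

$909.04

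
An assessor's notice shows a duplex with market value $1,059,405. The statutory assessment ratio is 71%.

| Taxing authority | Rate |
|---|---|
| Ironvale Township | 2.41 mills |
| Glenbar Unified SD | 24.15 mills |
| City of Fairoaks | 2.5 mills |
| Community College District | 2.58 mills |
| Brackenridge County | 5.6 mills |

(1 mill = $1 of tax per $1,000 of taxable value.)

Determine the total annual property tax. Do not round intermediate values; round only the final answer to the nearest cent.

$28,011.09

Assessed value = $1,059,405 × 0.71 = $752,177.55
Ironvale Township: $752,177.55 × 0.00241 = $1,812.7478955
Glenbar Unified SD: $752,177.55 × 0.02415 = $18,165.0878325
City of Fairoaks: $752,177.55 × 0.0025 = $1,880.443875
Community College District: $752,177.55 × 0.00258 = $1,940.618079
Brackenridge County: $752,177.55 × 0.0056 = $4,212.19428
Total = $1,812.7478955 + $18,165.0878325 + $1,880.443875 + $1,940.618079 + $4,212.19428 = $28,011.091962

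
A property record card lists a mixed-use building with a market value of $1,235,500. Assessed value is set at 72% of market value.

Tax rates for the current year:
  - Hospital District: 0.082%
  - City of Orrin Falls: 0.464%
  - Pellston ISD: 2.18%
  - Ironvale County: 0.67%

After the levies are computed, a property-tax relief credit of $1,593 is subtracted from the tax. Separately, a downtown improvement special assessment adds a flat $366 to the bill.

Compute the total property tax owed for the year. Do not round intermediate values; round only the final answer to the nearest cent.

$28,982.46

Assessed value = $1,235,500 × 0.72 = $889,560
Hospital District: $889,560 × 0.00082 = $729.4392
City of Orrin Falls: $889,560 × 0.00464 = $4,127.5584
Pellston ISD: $889,560 × 0.0218 = $19,392.408
Ironvale County: $889,560 × 0.0067 = $5,960.052
Levies subtotal = $30,209.4576
After credit = $30,209.4576 − $1,593 = $28,616.4576
Total = $28,616.4576 + $366 = $28,982.4576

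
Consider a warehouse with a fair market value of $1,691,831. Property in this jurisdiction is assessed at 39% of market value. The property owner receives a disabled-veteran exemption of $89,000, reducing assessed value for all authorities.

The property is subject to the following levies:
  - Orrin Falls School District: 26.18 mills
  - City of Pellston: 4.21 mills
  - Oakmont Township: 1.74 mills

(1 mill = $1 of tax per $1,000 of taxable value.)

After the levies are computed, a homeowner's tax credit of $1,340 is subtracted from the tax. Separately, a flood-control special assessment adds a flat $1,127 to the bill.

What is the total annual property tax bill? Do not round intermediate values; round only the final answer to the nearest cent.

$18,127.26

Assessed value = $1,691,831 × 0.39 = $659,814.09
Taxable value = $659,814.09 − $89,000 = $570,814.09
Orrin Falls School District: $570,814.09 × 0.02618 = $14,943.9128762
City of Pellston: $570,814.09 × 0.00421 = $2,403.1273189
Oakmont Township: $570,814.09 × 0.00174 = $993.2165166
Levies subtotal = $18,340.2567117
After credit = $18,340.2567117 − $1,340 = $17,000.2567117
Total = $17,000.2567117 + $1,127 = $18,127.2567117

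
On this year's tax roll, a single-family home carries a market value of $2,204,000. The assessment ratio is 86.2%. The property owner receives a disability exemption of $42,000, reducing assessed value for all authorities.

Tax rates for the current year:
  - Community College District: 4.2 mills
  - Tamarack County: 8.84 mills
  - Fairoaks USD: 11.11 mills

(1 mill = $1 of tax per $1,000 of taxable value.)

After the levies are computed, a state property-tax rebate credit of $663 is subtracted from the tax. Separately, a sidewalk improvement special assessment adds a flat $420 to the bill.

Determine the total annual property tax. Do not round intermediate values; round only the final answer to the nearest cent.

Assessed value = $2,204,000 × 0.862 = $1,899,848
Taxable value = $1,899,848 − $42,000 = $1,857,848
Community College District: $1,857,848 × 0.0042 = $7,802.9616
Tamarack County: $1,857,848 × 0.00884 = $16,423.37632
Fairoaks USD: $1,857,848 × 0.01111 = $20,640.69128
Levies subtotal = $44,867.0292
After credit = $44,867.0292 − $663 = $44,204.0292
Total = $44,204.0292 + $420 = $44,624.0292

$44,624.03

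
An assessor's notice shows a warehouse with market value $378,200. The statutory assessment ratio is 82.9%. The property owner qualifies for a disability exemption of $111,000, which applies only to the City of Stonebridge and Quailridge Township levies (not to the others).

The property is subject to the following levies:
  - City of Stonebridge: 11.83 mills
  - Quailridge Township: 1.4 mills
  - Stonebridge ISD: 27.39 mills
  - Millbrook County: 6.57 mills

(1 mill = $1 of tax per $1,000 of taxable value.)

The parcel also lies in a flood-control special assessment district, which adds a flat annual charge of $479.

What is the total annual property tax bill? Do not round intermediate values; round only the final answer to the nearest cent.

$13,805.85

Assessed value = $378,200 × 0.829 = $313,527.8
City of Stonebridge: ($313,527.8 − $111,000) × 0.01183 = $202,527.8 × 0.01183 = $2,395.903874
Quailridge Township: ($313,527.8 − $111,000) × 0.0014 = $202,527.8 × 0.0014 = $283.53892
Stonebridge ISD: $313,527.8 × 0.02739 = $8,587.526442
Millbrook County: $313,527.8 × 0.00657 = $2,059.877646
Levies subtotal = $13,326.846882
Total = $13,326.846882 + $479 = $13,805.846882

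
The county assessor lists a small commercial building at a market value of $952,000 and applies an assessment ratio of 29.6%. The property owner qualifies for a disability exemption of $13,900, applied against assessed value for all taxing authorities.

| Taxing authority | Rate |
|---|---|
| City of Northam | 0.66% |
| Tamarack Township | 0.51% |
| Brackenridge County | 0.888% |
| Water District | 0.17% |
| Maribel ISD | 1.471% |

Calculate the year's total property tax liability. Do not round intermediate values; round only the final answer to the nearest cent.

$9,909.33

Assessed value = $952,000 × 0.296 = $281,792
Taxable value = $281,792 − $13,900 = $267,892
City of Northam: $267,892 × 0.0066 = $1,768.0872
Tamarack Township: $267,892 × 0.0051 = $1,366.2492
Brackenridge County: $267,892 × 0.00888 = $2,378.88096
Water District: $267,892 × 0.0017 = $455.4164
Maribel ISD: $267,892 × 0.01471 = $3,940.69132
Total = $1,768.0872 + $1,366.2492 + $2,378.88096 + $455.4164 + $3,940.69132 = $9,909.32508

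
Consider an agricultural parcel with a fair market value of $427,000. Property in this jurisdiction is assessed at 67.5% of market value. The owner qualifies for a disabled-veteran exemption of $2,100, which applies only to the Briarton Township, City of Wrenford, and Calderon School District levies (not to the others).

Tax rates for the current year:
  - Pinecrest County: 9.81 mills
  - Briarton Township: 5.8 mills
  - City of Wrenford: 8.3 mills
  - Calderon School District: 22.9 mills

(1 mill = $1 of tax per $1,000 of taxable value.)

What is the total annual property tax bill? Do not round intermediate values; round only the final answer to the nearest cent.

Assessed value = $427,000 × 0.675 = $288,225
Pinecrest County: $288,225 × 0.00981 = $2,827.48725
Briarton Township: ($288,225 − $2,100) × 0.0058 = $286,125 × 0.0058 = $1,659.525
City of Wrenford: ($288,225 − $2,100) × 0.0083 = $286,125 × 0.0083 = $2,374.8375
Calderon School District: ($288,225 − $2,100) × 0.0229 = $286,125 × 0.0229 = $6,552.2625
Total = $13,414.11225

$13,414.11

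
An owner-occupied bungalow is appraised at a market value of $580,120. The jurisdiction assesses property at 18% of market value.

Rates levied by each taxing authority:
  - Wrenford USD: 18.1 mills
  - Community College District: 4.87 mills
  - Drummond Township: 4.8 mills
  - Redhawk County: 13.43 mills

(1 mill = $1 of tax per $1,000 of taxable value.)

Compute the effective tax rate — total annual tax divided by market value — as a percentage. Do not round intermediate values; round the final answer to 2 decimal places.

0.74%

Assessed value = $580,120 × 0.18 = $104,421.6
Wrenford USD: $104,421.6 × 0.0181 = $1,890.03096
Community College District: $104,421.6 × 0.00487 = $508.533192
Drummond Township: $104,421.6 × 0.0048 = $501.22368
Redhawk County: $104,421.6 × 0.01343 = $1,402.382088
Total tax = $4,302.16992
Effective rate = $4,302.16992 ÷ $580,120 = 0.74% of market value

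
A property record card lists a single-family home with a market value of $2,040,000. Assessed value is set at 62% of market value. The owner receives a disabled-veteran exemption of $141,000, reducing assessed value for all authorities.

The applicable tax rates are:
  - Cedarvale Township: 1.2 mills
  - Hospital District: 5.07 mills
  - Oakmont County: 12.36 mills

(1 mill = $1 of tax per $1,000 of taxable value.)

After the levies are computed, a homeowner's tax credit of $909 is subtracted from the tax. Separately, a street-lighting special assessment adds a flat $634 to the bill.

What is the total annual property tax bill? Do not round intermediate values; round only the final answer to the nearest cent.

Assessed value = $2,040,000 × 0.62 = $1,264,800
Taxable value = $1,264,800 − $141,000 = $1,123,800
Cedarvale Township: $1,123,800 × 0.0012 = $1,348.56
Hospital District: $1,123,800 × 0.00507 = $5,697.666
Oakmont County: $1,123,800 × 0.01236 = $13,890.168
Levies subtotal = $20,936.394
After credit = $20,936.394 − $909 = $20,027.394
Total = $20,027.394 + $634 = $20,661.394

$20,661.39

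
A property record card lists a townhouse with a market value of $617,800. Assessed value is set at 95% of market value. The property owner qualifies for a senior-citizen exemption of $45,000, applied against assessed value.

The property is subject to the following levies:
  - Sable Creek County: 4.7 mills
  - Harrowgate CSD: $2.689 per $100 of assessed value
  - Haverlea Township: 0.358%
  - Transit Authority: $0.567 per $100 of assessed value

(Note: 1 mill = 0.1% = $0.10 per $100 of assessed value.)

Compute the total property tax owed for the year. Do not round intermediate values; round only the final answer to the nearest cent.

Assessed value = $617,800 × 0.95 = $586,910
Taxable value = $586,910 − $45,000 = $541,910
Sable Creek County: $541,910 × 0.0047 = $2,546.977
Harrowgate CSD: $541,910 × 0.02689 = $14,571.9599
Haverlea Township: $541,910 × 0.00358 = $1,940.0378
Transit Authority: $541,910 × 0.00567 = $3,072.6297
Total = $22,131.6044

$22,131.60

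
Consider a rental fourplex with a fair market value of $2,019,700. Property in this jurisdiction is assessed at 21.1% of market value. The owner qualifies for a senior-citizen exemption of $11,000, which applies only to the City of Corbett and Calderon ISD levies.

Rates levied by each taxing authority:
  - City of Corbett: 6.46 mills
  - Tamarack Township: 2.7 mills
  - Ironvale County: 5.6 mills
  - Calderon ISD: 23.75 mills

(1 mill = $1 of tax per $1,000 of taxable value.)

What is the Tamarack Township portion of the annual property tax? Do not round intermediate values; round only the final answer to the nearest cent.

$1,150.62

Assessed value = $2,019,700 × 0.211 = $426,156.7
Tamarack Township taxable value = $426,156.7 (exemption does not apply)
Tamarack Township levy = $426,156.7 × 0.0027 = $1,150.62309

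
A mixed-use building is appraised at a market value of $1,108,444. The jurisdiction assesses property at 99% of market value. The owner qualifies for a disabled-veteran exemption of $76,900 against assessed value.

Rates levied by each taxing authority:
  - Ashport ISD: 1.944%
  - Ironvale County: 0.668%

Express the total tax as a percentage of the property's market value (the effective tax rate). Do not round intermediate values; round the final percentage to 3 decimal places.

Assessed value = $1,108,444 × 0.99 = $1,097,359.56
Taxable value = $1,097,359.56 − $76,900 = $1,020,459.56
Ashport ISD: $1,020,459.56 × 0.01944 = $19,837.7338464
Ironvale County: $1,020,459.56 × 0.00668 = $6,816.6698608
Total tax = $26,654.4037072
Effective rate = $26,654.4037072 ÷ $1,108,444 = 2.405% of market value

2.405%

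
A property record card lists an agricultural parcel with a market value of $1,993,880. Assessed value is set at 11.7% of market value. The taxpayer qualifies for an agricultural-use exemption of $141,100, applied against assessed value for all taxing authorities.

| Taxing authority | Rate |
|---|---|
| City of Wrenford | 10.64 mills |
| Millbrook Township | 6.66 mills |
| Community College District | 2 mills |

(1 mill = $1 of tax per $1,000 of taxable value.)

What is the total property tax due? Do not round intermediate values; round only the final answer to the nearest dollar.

Assessed value = $1,993,880 × 0.117 = $233,283.96
Taxable value = $233,283.96 − $141,100 = $92,183.96
City of Wrenford: $92,183.96 × 0.01064 = $980.8373344
Millbrook Township: $92,183.96 × 0.00666 = $613.9451736
Community College District: $92,183.96 × 0.002 = $184.36792
Total = $980.8373344 + $613.9451736 + $184.36792 = $1,779.150428

$1,779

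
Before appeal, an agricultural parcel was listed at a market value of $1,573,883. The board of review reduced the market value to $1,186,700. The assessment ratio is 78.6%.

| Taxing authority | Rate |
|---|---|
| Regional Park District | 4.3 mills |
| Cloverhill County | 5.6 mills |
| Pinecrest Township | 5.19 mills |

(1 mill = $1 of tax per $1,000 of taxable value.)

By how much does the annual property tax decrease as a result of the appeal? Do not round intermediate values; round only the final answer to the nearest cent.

$4,592.28

Old assessed value = $1,573,883 × 0.786 = $1,237,072.038
New assessed value = $1,186,700 × 0.786 = $932,746.2
Combined rate = 0.0043 + 0.0056 + 0.00519 = 0.01509
Old tax = $1,237,072.038 × 0.01509 = $18,667.41705342
New tax = $932,746.2 × 0.01509 = $14,075.140158
Reduction = $18,667.41705342 − $14,075.140158 = $4,592.27689542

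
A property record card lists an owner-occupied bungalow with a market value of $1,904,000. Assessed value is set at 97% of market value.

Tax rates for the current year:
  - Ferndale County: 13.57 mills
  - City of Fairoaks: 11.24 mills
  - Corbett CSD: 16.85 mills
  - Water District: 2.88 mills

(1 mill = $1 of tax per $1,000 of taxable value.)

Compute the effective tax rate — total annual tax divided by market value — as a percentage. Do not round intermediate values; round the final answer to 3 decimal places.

Assessed value = $1,904,000 × 0.97 = $1,846,880
Ferndale County: $1,846,880 × 0.01357 = $25,062.1616
City of Fairoaks: $1,846,880 × 0.01124 = $20,758.9312
Corbett CSD: $1,846,880 × 0.01685 = $31,119.928
Water District: $1,846,880 × 0.00288 = $5,319.0144
Total tax = $82,260.0352
Effective rate = $82,260.0352 ÷ $1,904,000 = 4.320% of market value

4.320%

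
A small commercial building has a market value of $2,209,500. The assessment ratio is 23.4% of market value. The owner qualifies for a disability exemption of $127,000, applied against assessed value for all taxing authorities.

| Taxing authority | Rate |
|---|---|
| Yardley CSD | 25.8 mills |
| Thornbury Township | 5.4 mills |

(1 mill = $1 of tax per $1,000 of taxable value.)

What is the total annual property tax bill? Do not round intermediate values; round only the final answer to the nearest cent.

$12,168.72

Assessed value = $2,209,500 × 0.234 = $517,023
Taxable value = $517,023 − $127,000 = $390,023
Yardley CSD: $390,023 × 0.0258 = $10,062.5934
Thornbury Township: $390,023 × 0.0054 = $2,106.1242
Total = $10,062.5934 + $2,106.1242 = $12,168.7176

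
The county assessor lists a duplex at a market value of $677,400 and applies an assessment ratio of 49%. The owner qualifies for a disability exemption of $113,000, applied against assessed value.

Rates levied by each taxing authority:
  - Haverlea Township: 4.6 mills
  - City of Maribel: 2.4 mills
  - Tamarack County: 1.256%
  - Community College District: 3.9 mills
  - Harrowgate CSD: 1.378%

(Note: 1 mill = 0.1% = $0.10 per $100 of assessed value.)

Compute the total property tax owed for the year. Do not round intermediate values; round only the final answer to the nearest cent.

Assessed value = $677,400 × 0.49 = $331,926
Taxable value = $331,926 − $113,000 = $218,926
Haverlea Township: $218,926 × 0.0046 = $1,007.0596
City of Maribel: $218,926 × 0.0024 = $525.4224
Tamarack County: $218,926 × 0.01256 = $2,749.71056
Community College District: $218,926 × 0.0039 = $853.8114
Harrowgate CSD: $218,926 × 0.01378 = $3,016.80028
Total = $8,152.80424

$8,152.80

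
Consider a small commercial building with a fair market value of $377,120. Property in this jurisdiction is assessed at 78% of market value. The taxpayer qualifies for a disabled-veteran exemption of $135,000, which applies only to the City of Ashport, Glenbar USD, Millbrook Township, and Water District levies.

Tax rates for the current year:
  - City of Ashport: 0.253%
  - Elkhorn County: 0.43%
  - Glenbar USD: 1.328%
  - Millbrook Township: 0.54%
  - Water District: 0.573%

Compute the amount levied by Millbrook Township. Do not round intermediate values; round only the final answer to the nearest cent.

Assessed value = $377,120 × 0.78 = $294,153.6
Millbrook Township taxable value = $294,153.6 − $135,000 = $159,153.6
Millbrook Township levy = $159,153.6 × 0.0054 = $859.42944

$859.43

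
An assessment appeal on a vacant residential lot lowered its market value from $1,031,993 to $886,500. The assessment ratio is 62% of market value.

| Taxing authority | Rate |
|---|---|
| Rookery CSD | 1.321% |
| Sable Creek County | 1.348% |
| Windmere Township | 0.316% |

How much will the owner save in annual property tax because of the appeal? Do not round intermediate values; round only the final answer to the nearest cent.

$2,692.64

Old assessed value = $1,031,993 × 0.62 = $639,835.66
New assessed value = $886,500 × 0.62 = $549,630
Combined rate = 0.01321 + 0.01348 + 0.00316 = 0.02985
Old tax = $639,835.66 × 0.02985 = $19,099.094451
New tax = $549,630 × 0.02985 = $16,406.4555
Reduction = $19,099.094451 − $16,406.4555 = $2,692.638951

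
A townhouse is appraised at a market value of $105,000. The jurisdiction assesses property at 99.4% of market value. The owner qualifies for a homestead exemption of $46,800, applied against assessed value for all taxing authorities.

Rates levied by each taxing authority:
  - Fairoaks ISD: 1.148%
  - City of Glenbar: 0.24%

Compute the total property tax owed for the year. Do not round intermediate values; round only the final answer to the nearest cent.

$799.07

Assessed value = $105,000 × 0.994 = $104,370
Taxable value = $104,370 − $46,800 = $57,570
Fairoaks ISD: $57,570 × 0.01148 = $660.9036
City of Glenbar: $57,570 × 0.0024 = $138.168
Total = $660.9036 + $138.168 = $799.0716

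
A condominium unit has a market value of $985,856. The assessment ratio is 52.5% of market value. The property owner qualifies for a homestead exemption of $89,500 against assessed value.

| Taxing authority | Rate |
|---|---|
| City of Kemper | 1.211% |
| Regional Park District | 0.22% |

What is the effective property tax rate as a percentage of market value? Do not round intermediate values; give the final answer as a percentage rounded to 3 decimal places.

0.621%

Assessed value = $985,856 × 0.525 = $517,574.4
Taxable value = $517,574.4 − $89,500 = $428,074.4
City of Kemper: $428,074.4 × 0.01211 = $5,183.980984
Regional Park District: $428,074.4 × 0.0022 = $941.76368
Total tax = $6,125.744664
Effective rate = $6,125.744664 ÷ $985,856 = 0.621% of market value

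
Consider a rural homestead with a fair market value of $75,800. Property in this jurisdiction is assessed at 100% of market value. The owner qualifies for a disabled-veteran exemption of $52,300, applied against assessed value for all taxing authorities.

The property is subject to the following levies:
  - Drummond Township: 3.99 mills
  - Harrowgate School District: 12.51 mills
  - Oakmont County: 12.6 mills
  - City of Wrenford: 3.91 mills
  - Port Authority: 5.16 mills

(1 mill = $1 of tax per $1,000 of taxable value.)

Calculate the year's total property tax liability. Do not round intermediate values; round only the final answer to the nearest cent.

Assessed value = $75,800 × 1 = $75,800
Taxable value = $75,800 − $52,300 = $23,500
Drummond Township: $23,500 × 0.00399 = $93.765
Harrowgate School District: $23,500 × 0.01251 = $293.985
Oakmont County: $23,500 × 0.0126 = $296.1
City of Wrenford: $23,500 × 0.00391 = $91.885
Port Authority: $23,500 × 0.00516 = $121.26
Total = $93.765 + $293.985 + $296.1 + $91.885 + $121.26 = $896.995

$897.00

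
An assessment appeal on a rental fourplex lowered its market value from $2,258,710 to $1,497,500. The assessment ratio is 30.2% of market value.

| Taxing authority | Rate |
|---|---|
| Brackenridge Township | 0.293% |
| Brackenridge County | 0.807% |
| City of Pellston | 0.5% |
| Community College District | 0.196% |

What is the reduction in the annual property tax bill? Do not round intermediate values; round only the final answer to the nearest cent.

$4,128.74

Old assessed value = $2,258,710 × 0.302 = $682,130.42
New assessed value = $1,497,500 × 0.302 = $452,245
Combined rate = 0.00293 + 0.00807 + 0.005 + 0.00196 = 0.01796
Old tax = $682,130.42 × 0.01796 = $12,251.0623432
New tax = $452,245 × 0.01796 = $8,122.3202
Reduction = $12,251.0623432 − $8,122.3202 = $4,128.7421432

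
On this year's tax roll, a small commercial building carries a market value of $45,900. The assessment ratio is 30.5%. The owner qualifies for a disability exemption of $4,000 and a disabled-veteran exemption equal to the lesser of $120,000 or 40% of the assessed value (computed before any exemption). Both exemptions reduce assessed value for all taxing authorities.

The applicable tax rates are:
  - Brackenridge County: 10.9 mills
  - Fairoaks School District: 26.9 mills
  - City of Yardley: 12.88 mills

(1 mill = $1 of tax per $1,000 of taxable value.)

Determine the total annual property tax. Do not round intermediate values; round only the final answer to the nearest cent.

$222.98

Assessed value = $45,900 × 0.305 = $13,999.5
Disabled-veteran exemption = min($120,000, 40% × $13,999.5) = min($120,000, $5,599.8) = $5,599.8 (percentage binds)
Taxable value = $13,999.5 − $4,000 − $5,599.8 = $4,399.7
Brackenridge County: $4,399.7 × 0.0109 = $47.95673
Fairoaks School District: $4,399.7 × 0.0269 = $118.35193
City of Yardley: $4,399.7 × 0.01288 = $56.668136
Total = $222.976796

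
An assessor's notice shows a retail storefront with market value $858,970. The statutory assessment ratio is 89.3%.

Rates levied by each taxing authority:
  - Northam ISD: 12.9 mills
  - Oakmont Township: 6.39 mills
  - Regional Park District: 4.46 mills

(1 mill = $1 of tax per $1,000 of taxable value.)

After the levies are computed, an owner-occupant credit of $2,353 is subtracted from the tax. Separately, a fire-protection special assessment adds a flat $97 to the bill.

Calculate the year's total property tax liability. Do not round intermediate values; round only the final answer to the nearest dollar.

Assessed value = $858,970 × 0.893 = $767,060.21
Northam ISD: $767,060.21 × 0.0129 = $9,895.076709
Oakmont Township: $767,060.21 × 0.00639 = $4,901.5147419
Regional Park District: $767,060.21 × 0.00446 = $3,421.0885366
Levies subtotal = $18,217.6799875
After credit = $18,217.6799875 − $2,353 = $15,864.6799875
Total = $15,864.6799875 + $97 = $15,961.6799875

$15,962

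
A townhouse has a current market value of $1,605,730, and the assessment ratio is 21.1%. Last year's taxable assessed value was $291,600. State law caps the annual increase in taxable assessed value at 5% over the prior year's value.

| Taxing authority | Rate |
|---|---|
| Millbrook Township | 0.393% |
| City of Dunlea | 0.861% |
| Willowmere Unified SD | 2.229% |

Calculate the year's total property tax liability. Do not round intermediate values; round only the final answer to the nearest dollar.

$10,664

Uncapped assessed value = $1,605,730 × 0.211 = $338,809.03
Cap limit = $291,600 × 1.05 = $306,180
Taxable assessed value = min($338,809.03, $306,180) = $306,180 (cap binds)
Millbrook Township: $306,180 × 0.00393 = $1,203.2874
City of Dunlea: $306,180 × 0.00861 = $2,636.2098
Willowmere Unified SD: $306,180 × 0.02229 = $6,824.7522
Total = $10,664.2494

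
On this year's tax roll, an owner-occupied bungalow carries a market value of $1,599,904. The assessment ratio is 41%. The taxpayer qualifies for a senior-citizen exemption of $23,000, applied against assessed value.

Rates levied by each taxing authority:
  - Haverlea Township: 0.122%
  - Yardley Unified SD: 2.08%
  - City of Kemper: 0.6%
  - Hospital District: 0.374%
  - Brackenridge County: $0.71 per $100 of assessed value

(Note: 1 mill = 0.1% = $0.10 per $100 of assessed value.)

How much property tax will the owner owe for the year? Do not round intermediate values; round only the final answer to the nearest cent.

$24,596.85

Assessed value = $1,599,904 × 0.41 = $655,960.64
Taxable value = $655,960.64 − $23,000 = $632,960.64
Haverlea Township: $632,960.64 × 0.00122 = $772.2119808
Yardley Unified SD: $632,960.64 × 0.0208 = $13,165.581312
City of Kemper: $632,960.64 × 0.006 = $3,797.76384
Hospital District: $632,960.64 × 0.00374 = $2,367.2727936
Brackenridge County: $632,960.64 × 0.0071 = $4,494.020544
Total = $24,596.8504704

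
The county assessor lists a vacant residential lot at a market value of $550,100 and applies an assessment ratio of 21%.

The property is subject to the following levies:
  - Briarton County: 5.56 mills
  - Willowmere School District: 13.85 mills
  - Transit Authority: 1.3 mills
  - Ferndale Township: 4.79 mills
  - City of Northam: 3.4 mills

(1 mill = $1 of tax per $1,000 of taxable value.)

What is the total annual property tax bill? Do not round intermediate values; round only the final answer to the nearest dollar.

$3,339

Assessed value = $550,100 × 0.21 = $115,521
Briarton County: $115,521 × 0.00556 = $642.29676
Willowmere School District: $115,521 × 0.01385 = $1,599.96585
Transit Authority: $115,521 × 0.0013 = $150.1773
Ferndale Township: $115,521 × 0.00479 = $553.34559
City of Northam: $115,521 × 0.0034 = $392.7714
Total = $642.29676 + $1,599.96585 + $150.1773 + $553.34559 + $392.7714 = $3,338.5569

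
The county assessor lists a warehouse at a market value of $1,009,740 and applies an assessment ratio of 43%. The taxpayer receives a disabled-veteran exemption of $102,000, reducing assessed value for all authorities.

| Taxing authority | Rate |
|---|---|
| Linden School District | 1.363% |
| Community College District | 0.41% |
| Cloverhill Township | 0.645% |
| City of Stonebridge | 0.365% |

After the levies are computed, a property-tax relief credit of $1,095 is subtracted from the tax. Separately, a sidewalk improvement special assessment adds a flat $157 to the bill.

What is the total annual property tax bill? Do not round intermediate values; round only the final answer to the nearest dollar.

$8,307

Assessed value = $1,009,740 × 0.43 = $434,188.2
Taxable value = $434,188.2 − $102,000 = $332,188.2
Linden School District: $332,188.2 × 0.01363 = $4,527.725166
Community College District: $332,188.2 × 0.0041 = $1,361.97162
Cloverhill Township: $332,188.2 × 0.00645 = $2,142.61389
City of Stonebridge: $332,188.2 × 0.00365 = $1,212.48693
Levies subtotal = $9,244.797606
After credit = $9,244.797606 − $1,095 = $8,149.797606
Total = $8,149.797606 + $157 = $8,306.797606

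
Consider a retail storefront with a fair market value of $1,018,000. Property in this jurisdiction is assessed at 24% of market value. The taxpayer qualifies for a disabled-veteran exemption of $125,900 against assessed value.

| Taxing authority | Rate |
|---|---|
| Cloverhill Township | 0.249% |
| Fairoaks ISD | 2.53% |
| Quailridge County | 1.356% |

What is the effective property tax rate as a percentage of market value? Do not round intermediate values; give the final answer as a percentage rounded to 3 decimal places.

Assessed value = $1,018,000 × 0.24 = $244,320
Taxable value = $244,320 − $125,900 = $118,420
Cloverhill Township: $118,420 × 0.00249 = $294.8658
Fairoaks ISD: $118,420 × 0.0253 = $2,996.026
Quailridge County: $118,420 × 0.01356 = $1,605.7752
Total tax = $4,896.667
Effective rate = $4,896.667 ÷ $1,018,000 = 0.481% of market value

0.481%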